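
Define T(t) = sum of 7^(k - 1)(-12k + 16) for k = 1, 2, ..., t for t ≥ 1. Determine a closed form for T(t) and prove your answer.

T(t) = 7^t(-2t + 3) - 3

We claim T(t) = 7^t(-2t + 3) - 3 for all t ≥ 1.
Base step (t = 1): T(1) = 4, and the closed form gives 4. They agree.
Suppose the result is true for t = k, so T(k) = 7^k(-2k + 3) - 3.
Then T(k+1) = T(k) + (7^k(-12k + 4)) = (7^k(-2k + 3) - 3) + (7^k(-12k + 4)).
Simplifying, T(k+1) = -14·7^k·k + 7·7^k - 3 = 7^(k+1)(-2(k+1) + 3) - 3,
which is the closed form with t = k+1.
By the principle of mathematical induction, the result holds for all t ≥ 1.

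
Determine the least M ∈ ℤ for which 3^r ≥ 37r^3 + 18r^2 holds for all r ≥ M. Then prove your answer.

M = 10

At r = 9: 19683 < 28431, so the inequality fails and M ≥ 10. We prove 3^r ≥ 37r^3 + 18r^2 for all r ≥ 10.
For the base case r = 10: 3^r = 59049 and 37r^3 + 18r^2 = 38800, so 59049 ≥ 38800.
For the inductive step, assume it holds for an arbitrary i ≥ 10, so 3^i ≥ 37i^3 + 18i^2.
Then 3^(i + 1) = 3·(3^i) ≥ 3·(37i^3 + 18i^2).
Also, for i ≥ 10 we have 3·(37i^3 + 18i^2) ≥ 37(i+1)^3 + 18(i+1)^2, since 3·(37i^3 + 18i^2) − (37(i+1)^3 + 18(i+1)^2) = 74i^3 - 75i^2 - 147i - 55, which is nonnegative for all i ≥ 10.
Combining, 3^(i + 1) ≥ 37(i+1)^3 + 18(i+1)^2.
By induction, the statement is established for all r ≥ 10.
Hence the smallest such M is 10.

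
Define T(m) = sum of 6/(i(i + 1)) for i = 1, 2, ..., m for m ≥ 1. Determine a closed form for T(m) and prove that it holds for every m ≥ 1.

We claim T(m) = 6m/(m + 1) for all m ≥ 1.
Base case (m = 1): T(1) = 3, and the closed form gives 3. They agree.
Inductive step: assume the claim holds for m = i, so T(i) = 6i/(i + 1).
Then T(i+1) = T(i) + (6/((i + 1)(i + 2))) = (6i/(i + 1)) + (6/((i + 1)(i + 2))).
Simplifying, T(i+1) = 6(i + 1)/(i + 2) = 6(i+1)/((i+1) + 1),
which is the closed form with m = i+1.
By the principle of mathematical induction, the result holds for all m ≥ 1.

T(m) = 6m/(m + 1)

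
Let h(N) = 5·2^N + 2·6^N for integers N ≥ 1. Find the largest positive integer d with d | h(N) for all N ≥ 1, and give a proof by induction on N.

d = 2

Computing the first values: h(1) = 22 and h(2) = 92; gcd(22, 92) = 2, so d ≤ 2.
We prove 2 | 5·2^N + 2·6^N for all N ≥ 1 by induction on N.
For the base case N = 1: h(1) = 22 = 2·(11), so 2 | h(1).
Suppose the result is true for N = p, i.e. 2 | h(p). Then
h(p+1) − 6·h(p) = (5·2^(p+1) + 2·6^(p+1)) − 6·(5·2^p + 2·6^p) = (5)·2^p·(2 − 6) = (-20)·2^p. Since 2 | h(p) by the inductive hypothesis, 2 | 6·h(p); and 2 | -20 since -20 = 2·-10. Therefore 2 | h(p+1).
This completes the induction.
Therefore the largest such d is 2.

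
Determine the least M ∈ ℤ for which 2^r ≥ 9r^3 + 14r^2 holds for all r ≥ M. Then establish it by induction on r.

At r = 15: 32768 < 33525, so the inequality fails and M ≥ 16. We prove 2^r ≥ 9r^3 + 14r^2 for all r ≥ 16.
When r = 16: 2^r = 65536 and 9r^3 + 14r^2 = 40448, so 65536 ≥ 40448.
For the inductive step, assume it holds for an arbitrary k ≥ 16, so 2^k ≥ 9k^3 + 14k^2.
Then 2^(k + 1) = 2·(2^k) ≥ 2·(9k^3 + 14k^2).
Also, for k ≥ 16 we have 2·(9k^3 + 14k^2) ≥ 9(k+1)^3 + 14(k+1)^2, since 2·(9k^3 + 14k^2) − (9(k+1)^3 + 14(k+1)^2) = 9k^3 - 13k^2 - 55k - 23, which is nonnegative for all k ≥ 16.
Combining, 2^(k + 1) ≥ 9(k+1)^3 + 14(k+1)^2.
By induction, the statement is established for all r ≥ 16.
Hence the smallest such M is 16.

M = 16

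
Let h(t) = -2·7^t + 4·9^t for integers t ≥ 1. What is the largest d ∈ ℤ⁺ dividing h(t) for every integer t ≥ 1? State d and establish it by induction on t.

d = 2

Computing the first values: h(1) = 22 and h(2) = 226; gcd(22, 226) = 2, so d ≤ 2.
We prove 2 | -2·7^t + 4·9^t for all t ≥ 1 by induction on t.
Base case (t = 1): h(1) = 22 = 2·(11), so 2 | h(1).
Inductive step: assume the claim holds for t = i, i.e. 2 | h(i). Then
h(i+1) − 9·h(i) = (-2·7^(i+1) + 4·9^(i+1)) − 9·(-2·7^i + 4·9^i) = (-2)·7^i·(7 − 9) = (4)·7^i. Since 2 | h(i) by the inductive hypothesis, 2 | 9·h(i); and 2 | 4 since 4 = 2·2. Therefore 2 | h(i+1).
By the principle of mathematical induction, the result holds for all t ≥ 1.
Therefore the largest such d is 2.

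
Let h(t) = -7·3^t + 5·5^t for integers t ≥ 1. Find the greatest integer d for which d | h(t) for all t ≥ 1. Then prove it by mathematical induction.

d = 2

Computing the first values: h(1) = 4 and h(2) = 62; gcd(4, 62) = 2, so d ≤ 2.
We prove 2 | -7·3^t + 5·5^t for all t ≥ 1 by induction on t.
When t = 1: h(1) = 4 = 2·(2), so 2 | h(1).
Inductive step: suppose the statement holds for some p ≥ 1, i.e. 2 | h(p). Then
h(p+1) − 5·h(p) = (-7·3^(p+1) + 5·5^(p+1)) − 5·(-7·3^p + 5·5^p) = (-7)·3^p·(3 − 5) = (14)·3^p. Since 2 | h(p) by the inductive hypothesis, 2 | 5·h(p); and 2 | 14 since 14 = 2·7. Therefore 2 | h(p+1).
By induction, the statement is established for all t ≥ 1.
Therefore the largest such d is 2.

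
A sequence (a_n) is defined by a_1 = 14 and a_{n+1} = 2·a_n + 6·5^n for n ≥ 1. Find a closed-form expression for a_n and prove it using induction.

a_n = 2^(n + 1) + 2·5^n

Computing the first terms: a_1 = 14, a_2 = 58, a_3 = 266. This suggests a_n = 2^(n + 1) + 2·5^n.
For the base case n = 1: the formula gives 14 = 14 = a_1.
Suppose the result is true for n = j, so a_j = 2^(j + 1) + 2·5^j.
Then a_{j+1} = 2·a_j + 6·5^j = 2·(2^(j + 1) + 2·5^j) + 6·5^j = 2^(j + 2) + 2·5^(j + 1) = 2^((j+1) + 1) + 2·5^(j+1),
which is the claimed formula at n = j+1.
By induction, the statement is established for all n ≥ 1.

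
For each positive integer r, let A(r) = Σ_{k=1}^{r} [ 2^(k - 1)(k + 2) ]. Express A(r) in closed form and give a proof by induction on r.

A(r) = 2^r(r + 1) - 1

We claim A(r) = 2^r(r + 1) - 1 for all r ≥ 1.
When r = 1: A(1) = 3, and the closed form gives 3. They agree.
Inductive step: assume the claim holds for r = k, so A(k) = 2^k(k + 1) - 1.
Then A(k+1) = A(k) + (2^k(k + 3)) = (2^k(k + 1) - 1) + (2^k(k + 3)).
Simplifying, A(k+1) = 2^(k + 1)k + 2^(k + 2) - 1 = 2^(k+1)((k+1) + 1) - 1,
which is the closed form with r = k+1.
By the principle of mathematical induction, the result holds for all r ≥ 1.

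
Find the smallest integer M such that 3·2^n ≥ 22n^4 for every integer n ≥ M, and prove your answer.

At n = 20: 3145728 < 3520000, so the inequality fails and M ≥ 21. We prove 3·2^n ≥ 22n^4 for all n ≥ 21.
When n = 21: 3·2^n = 6291456 and 22n^4 = 4278582, so 6291456 ≥ 4278582.
Inductive step: assume the claim holds for n = r, so 3·2^r ≥ 22r^4.
Then 3·2^(r + 1) = 2·(3·2^r) ≥ 2·(22r^4).
Also, for r ≥ 21 we have 2·(22r^4) ≥ 22(r+1)^4, since 2 ≥ (1 + 1/r)^4 for all r ≥ 21.
Combining, 3·2^(r + 1) ≥ 22(r+1)^4.
Hence, by induction on n, the claim holds for every n ≥ 21.
Hence the smallest such M is 21.

M = 21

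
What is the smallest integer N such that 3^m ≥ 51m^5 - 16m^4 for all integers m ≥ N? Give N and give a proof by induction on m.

At m = 16: 43046721 < 52428800, so the inequality fails and N ≥ 17. We prove 3^m ≥ 51m^5 - 16m^4 for all m ≥ 17.
Base step (m = 17): 3^m = 129140163 and 51m^5 - 16m^4 = 71076371, so 129140163 ≥ 71076371.
Suppose the result is true for m = k, so 3^k ≥ 51k^5 - 16k^4.
Then 3^(k + 1) = 3·(3^k) ≥ 3·(51k^5 - 16k^4).
Also, for k ≥ 17 we have 3·(51k^5 - 16k^4) ≥ 51(k+1)^5 - 16(k+1)^4, since 3·(51k^5 - 16k^4) − (51(k+1)^5 - 16(k+1)^4) = 102k^5 - 287k^4 - 446k^3 - 414k^2 - 191k - 35, which is nonnegative for all k ≥ 17.
Combining, 3^(k + 1) ≥ 51(k+1)^5 - 16(k+1)^4.
This completes the induction.
Hence the smallest such N is 17.

N = 17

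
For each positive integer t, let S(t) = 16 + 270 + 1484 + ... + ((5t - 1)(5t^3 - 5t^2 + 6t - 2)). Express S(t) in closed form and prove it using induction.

S(t) = t(5t^4 + 5t^3 + 5t^2 + 2t - 1)

We claim S(t) = t(5t^4 + 5t^3 + 5t^2 + 2t - 1) for all t ≥ 1.
When t = 1: S(1) = 16, and the closed form gives 16. They agree.
For the inductive step, assume it holds for an arbitrary j ≥ 1, so S(j) = j(5j^4 + 5j^3 + 5j^2 + 2j - 1).
Then S(j+1) = S(j) + (25j^4 + 70j^3 + 95j^2 + 64j + 16) = (j(5j^4 + 5j^3 + 5j^2 + 2j - 1)) + (25j^4 + 70j^3 + 95j^2 + 64j + 16).
Simplifying, S(j+1) = (j + 1)(5j^4 + 25j^3 + 50j^2 + 47j + 16) = (j+1)(5(j+1)^4 + 5(j+1)^3 + 5(j+1)^2 + 2(j+1) - 1),
which is the closed form with t = j+1.
This completes the induction.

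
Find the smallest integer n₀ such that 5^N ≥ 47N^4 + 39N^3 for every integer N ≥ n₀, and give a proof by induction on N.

At N = 7: 78125 < 126224, so the inequality fails and n₀ ≥ 8. We prove 5^N ≥ 47N^4 + 39N^3 for all N ≥ 8.
Base step (N = 8): 5^N = 390625 and 47N^4 + 39N^3 = 212480, so 390625 ≥ 212480.
Inductive step: suppose the statement holds for some k ≥ 8, so 5^k ≥ 47k^4 + 39k^3.
Then 5^(k + 1) = 5·(5^k) ≥ 5·(47k^4 + 39k^3).
Also, for k ≥ 8 we have 5·(47k^4 + 39k^3) ≥ 47(k+1)^4 + 39(k+1)^3, since 5·(47k^4 + 39k^3) − (47(k+1)^4 + 39(k+1)^3) = 188k^4 - 32k^3 - 399k^2 - 305k - 86, which is nonnegative for all k ≥ 8.
Combining, 5^(k + 1) ≥ 47(k+1)^4 + 39(k+1)^3.
By the principle of mathematical induction, the result holds for all N ≥ 8.
Hence the smallest such n₀ is 8.

n₀ = 8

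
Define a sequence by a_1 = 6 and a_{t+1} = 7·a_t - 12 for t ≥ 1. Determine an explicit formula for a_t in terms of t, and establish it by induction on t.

Computing the first terms: a_1 = 6, a_2 = 30, a_3 = 198. This suggests a_t = 4·7^(t - 1) + 2.
For the base case t = 1: the formula gives 6 = 6 = a_1.
Inductive step: suppose the statement holds for some r ≥ 1, so a_r = 4·7^(r - 1) + 2.
Then a_{r+1} = 7·a_r - 12 = 7·(4·7^(r - 1) + 2) - 12 = 4·7^r + 2 = 4·7^((r+1) - 1) + 2,
which is the claimed formula at t = r+1.
This completes the induction.

a_t = 4·7^(t - 1) + 2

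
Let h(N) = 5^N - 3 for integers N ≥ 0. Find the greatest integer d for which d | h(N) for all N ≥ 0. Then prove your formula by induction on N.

d = 2

Computing the first values: h(0) = -2 and h(1) = 2; gcd(-2, 2) = 2, so d ≤ 2.
We prove 2 | 5^N - 3 for all N ≥ 0 by induction on N.
For the base case N = 0: h(0) = -2 = 2·(-1), so 2 | h(0).
Inductive step: suppose the statement holds for some m ≥ 0, i.e. 2 | h(m). Then
h(m+1) = 5^(m+1) - 3 = 5·(5^m - 3) + 12 = 5·h(m) + 12. The first term is divisible by 2 by the inductive hypothesis, and 12 is divisible by 2. Hence 2 | h(m+1).
Hence, by induction on N, the claim holds for every N ≥ 0.
Therefore the largest such d is 2.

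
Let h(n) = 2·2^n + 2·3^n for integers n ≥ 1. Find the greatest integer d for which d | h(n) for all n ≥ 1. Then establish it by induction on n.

Computing the first values: h(1) = 10 and h(2) = 26; gcd(10, 26) = 2, so d ≤ 2.
We prove 2 | 2·2^n + 2·3^n for all n ≥ 1 by induction on n.
When n = 1: h(1) = 10 = 2·(5), so 2 | h(1).
Suppose the result is true for n = m, i.e. 2 | h(m). Then
h(m+1) − 3·h(m) = (2·2^(m+1) + 2·3^(m+1)) − 3·(2·2^m + 2·3^m) = (2)·2^m·(2 − 3) = (-2)·2^m. Since 2 | h(m) by the inductive hypothesis, 2 | 3·h(m); and 2 | -2 since -2 = 2·-1. Therefore 2 | h(m+1).
Hence, by induction on n, the claim holds for every n ≥ 1.
Therefore the largest such d is 2.

d = 2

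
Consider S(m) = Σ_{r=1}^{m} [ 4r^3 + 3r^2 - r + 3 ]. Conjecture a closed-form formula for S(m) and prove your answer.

S(m) = m(m^3 + 3m^2 + 2m + 3)

We claim S(m) = m(m^3 + 3m^2 + 2m + 3) for all m ≥ 1.
When m = 1: S(1) = 9, and the closed form gives 9. They agree.
Inductive step: assume the claim holds for m = r, so S(r) = r(r^3 + 3r^2 + 2r + 3).
Then S(r+1) = S(r) + (4r^3 + 15r^2 + 17r + 9) = (r(r^3 + 3r^2 + 2r + 3)) + (4r^3 + 15r^2 + 17r + 9).
Simplifying, S(r+1) = (r + 1)(r^3 + 6r^2 + 11r + 9) = (r+1)((r+1)^3 + 3(r+1)^2 + 2(r+1) + 3),
which is the closed form with m = r+1.
Hence, by induction on m, the claim holds for every m ≥ 1.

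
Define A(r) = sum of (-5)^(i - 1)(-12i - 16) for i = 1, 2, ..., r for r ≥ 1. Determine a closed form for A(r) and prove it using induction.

We claim A(r) = (-5)^r(2r + 3) - 3 for all r ≥ 1.
Base case (r = 1): A(1) = -28, and the closed form gives -28. They agree.
Inductive step: suppose the statement holds for some i ≥ 1, so A(i) = (-5)^i(2i + 3) - 3.
Then A(i+1) = A(i) + ((-5)^i(-12i - 28)) = ((-5)^i(2i + 3) - 3) + ((-5)^i(-12i - 28)).
Simplifying, A(i+1) = -10(-5)^i·i - 25(-5)^i - 3 = (-5)^(i+1)(2(i+1) + 3) - 3,
which is the closed form with r = i+1.
This completes the induction.

A(r) = (-5)^r(2r + 3) - 3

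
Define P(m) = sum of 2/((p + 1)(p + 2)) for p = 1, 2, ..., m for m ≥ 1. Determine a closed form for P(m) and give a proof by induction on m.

P(m) = m/(m + 2)

We claim P(m) = m/(m + 2) for all m ≥ 1.
Base step (m = 1): P(1) = 1/3, and the closed form gives 1/3. They agree.
Suppose the result is true for m = p, so P(p) = p/(p + 2).
Then P(p+1) = P(p) + (2/((p + 2)(p + 3))) = (p/(p + 2)) + (2/((p + 2)(p + 3))).
Simplifying, P(p+1) = (p + 1)/(p + 3) = (p+1)/((p+1) + 2),
which is the closed form with m = p+1.
By the principle of mathematical induction, the result holds for all m ≥ 1.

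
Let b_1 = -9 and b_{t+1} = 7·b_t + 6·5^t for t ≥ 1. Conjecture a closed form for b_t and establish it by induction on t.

Computing the first terms: b_1 = -9, b_2 = -33, b_3 = -81. This suggests b_t = -3·5^t + 6·7^(t - 1).
When t = 1: the formula gives -9 = -9 = b_1.
For the inductive step, assume it holds for an arbitrary p ≥ 1, so b_p = -3·5^p + 6·7^(p - 1).
Then b_{p+1} = 7·b_p + 6·5^p = 7·(-3·5^p + 6·7^(p - 1)) + 6·5^p = -3·5^(p + 1) + 6·7^p = -3·5^(p+1) + 6·7^((p+1) - 1),
which is the claimed formula at t = p+1.
This completes the induction.

b_t = -3·5^t + 6·7^(t - 1)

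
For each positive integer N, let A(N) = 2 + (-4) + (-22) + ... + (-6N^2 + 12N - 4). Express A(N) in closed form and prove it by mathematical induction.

A(N) = -N(2N^2 - 3N - 1)

We claim A(N) = -N(2N^2 - 3N - 1) for all N ≥ 1.
Base case (N = 1): A(1) = 2, and the closed form gives 2. They agree.
For the inductive step, assume it holds for an arbitrary r ≥ 1, so A(r) = r(-2r^2 + 3r + 1).
Then A(r+1) = A(r) + (-6r^2 + 2) = (r(-2r^2 + 3r + 1)) + (-6r^2 + 2).
Simplifying, A(r+1) = -(r + 1)(2r^2 + r - 2) = -(r+1)(2(r+1)^2 - 3(r+1) - 1),
which is the closed form with N = r+1.
Hence, by induction on N, the claim holds for every N ≥ 1.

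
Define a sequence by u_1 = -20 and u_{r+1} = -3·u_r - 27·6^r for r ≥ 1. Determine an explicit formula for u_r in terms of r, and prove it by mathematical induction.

Computing the first terms: u_1 = -20, u_2 = -102, u_3 = -666. This suggests u_r = -2(-3)^(r - 1) - 3·6^r.
When r = 1: the formula gives -20 = -20 = u_1.
For the inductive step, assume it holds for an arbitrary j ≥ 1, so u_j = -2(-3)^(j - 1) - 3·6^j.
Then u_{j+1} = -3·u_j - 27·6^j = -3·(-2(-3)^(j - 1) - 3·6^j) - 27·6^j = -2(-3)^j - 3·6^(j + 1) = -2(-3)^((j+1) - 1) - 3·6^(j+1),
which is the claimed formula at r = j+1.
By induction, the statement is established for all r ≥ 1.

u_r = -2(-3)^(r - 1) - 3·6^r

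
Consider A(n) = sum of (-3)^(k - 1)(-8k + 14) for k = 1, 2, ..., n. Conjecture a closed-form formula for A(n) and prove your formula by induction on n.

We claim A(n) = (-3)^n(2n - 3) + 3 for all n ≥ 1.
When n = 1: A(1) = 6, and the closed form gives 6. They agree.
Inductive step: suppose the statement holds for some k ≥ 1, so A(k) = (-3)^k(2k - 3) + 3.
Then A(k+1) = A(k) + ((-3)^k(-8k + 6)) = ((-3)^k(2k - 3) + 3) + ((-3)^k(-8k + 6)).
Simplifying, A(k+1) = -6(-3)^k·k + 3(-3)^k + 3 = (-3)^(k+1)(2(k+1) - 3) + 3,
which is the closed form with n = k+1.
By induction, the statement is established for all n ≥ 1.

A(n) = (-3)^n(2n - 3) + 3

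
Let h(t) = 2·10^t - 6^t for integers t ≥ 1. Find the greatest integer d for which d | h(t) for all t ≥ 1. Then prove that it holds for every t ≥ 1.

d = 2

Computing the first values: h(1) = 14 and h(2) = 164; gcd(14, 164) = 2, so d ≤ 2.
We prove 2 | 2·10^t - 6^t for all t ≥ 1 by induction on t.
Base case (t = 1): h(1) = 14 = 2·(7), so 2 | h(1).
Inductive step: suppose the statement holds for some j ≥ 1, i.e. 2 | h(j). Then
h(j+1) − 10·h(j) = (2·10^(j+1) - 6^(j+1)) − 10·(2·10^j - 6^j) = (-1)·6^j·(6 − 10) = (4)·6^j. Since 2 | h(j) by the inductive hypothesis, 2 | 10·h(j); and 2 | 4 since 4 = 2·2. Therefore 2 | h(j+1).
Hence, by induction on t, the claim holds for every t ≥ 1.
Therefore the largest such d is 2.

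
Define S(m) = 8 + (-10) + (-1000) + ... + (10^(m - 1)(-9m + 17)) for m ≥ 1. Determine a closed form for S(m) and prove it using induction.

S(m) = 10^m(-m + 2) - 2

We claim S(m) = 10^m(-m + 2) - 2 for all m ≥ 1.
For the base case m = 1: S(1) = 8, and the closed form gives 8. They agree.
For the inductive step, assume it holds for an arbitrary p ≥ 1, so S(p) = 10^p(-p + 2) - 2.
Then S(p+1) = S(p) + (10^p(-9p + 8)) = (10^p(-p + 2) - 2) + (10^p(-9p + 8)).
Simplifying, S(p+1) = -10·10^p·p + 10·10^p - 2 = 10^(p+1)(-(p+1) + 2) - 2,
which is the closed form with m = p+1.
By induction, the statement is established for all m ≥ 1.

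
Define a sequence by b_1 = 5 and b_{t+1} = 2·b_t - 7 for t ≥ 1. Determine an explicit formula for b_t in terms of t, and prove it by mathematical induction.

b_t = -2^t + 7

Computing the first terms: b_1 = 5, b_2 = 3, b_3 = -1. This suggests b_t = -2^t + 7.
When t = 1: the formula gives 5 = 5 = b_1.
Suppose the result is true for t = i, so b_i = -2^i + 7.
Then b_{i+1} = 2·b_i - 7 = 2·(-2^i + 7) - 7 = -2^(i + 1) + 7,
which is the claimed formula at t = i+1.
By induction, the statement is established for all t ≥ 1.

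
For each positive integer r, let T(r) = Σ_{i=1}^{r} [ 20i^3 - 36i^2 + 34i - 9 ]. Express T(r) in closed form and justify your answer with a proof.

T(r) = r(5r^3 - 2r^2 + 4r + 2)

We claim T(r) = r(5r^3 - 2r^2 + 4r + 2) for all r ≥ 1.
For the base case r = 1: T(1) = 9, and the closed form gives 9. They agree.
Inductive step: assume the claim holds for r = i, so T(i) = i(5i^3 - 2i^2 + 4i + 2).
Then T(i+1) = T(i) + (20i^3 + 24i^2 + 22i + 9) = (i(5i^3 - 2i^2 + 4i + 2)) + (20i^3 + 24i^2 + 22i + 9).
Simplifying, T(i+1) = (i + 1)(5i^3 + 13i^2 + 15i + 9) = (i+1)(5(i+1)^3 - 2(i+1)^2 + 4(i+1) + 2),
which is the closed form with r = i+1.
Hence, by induction on r, the claim holds for every r ≥ 1.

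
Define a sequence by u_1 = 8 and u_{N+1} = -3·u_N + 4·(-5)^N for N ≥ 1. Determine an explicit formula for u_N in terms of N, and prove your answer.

Computing the first terms: u_1 = 8, u_2 = -44, u_3 = 232. This suggests u_N = -2(-3)^(N - 1) - 2(-5)^N.
Base case (N = 1): the formula gives 8 = 8 = u_1.
Inductive step: suppose the statement holds for some i ≥ 1, so u_i = -2(-3)^(i - 1) - 2(-5)^i.
Then u_{i+1} = -3·u_i + 4·(-5)^i = -3·(-2(-3)^(i - 1) - 2(-5)^i) + 4·(-5)^i = -2(-3)^i - 2(-5)^(i + 1) = -2(-3)^((i+1) - 1) - 2(-5)^(i+1),
which is the claimed formula at N = i+1.
By the principle of mathematical induction, the result holds for all N ≥ 1.

u_N = -2(-3)^(N - 1) - 2(-5)^N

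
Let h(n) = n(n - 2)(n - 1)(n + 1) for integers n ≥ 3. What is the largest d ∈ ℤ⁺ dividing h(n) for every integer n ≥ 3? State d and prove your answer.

Computing the first values: h(3) = 24 and h(4) = 120; gcd(24, 120) = 24, so d ≤ 24.
We prove 24 | n(n - 2)(n - 1)(n + 1) for all n ≥ 3 by induction on n.
For the base case n = 3: h(3) = 24 = 24·(1), so 24 | h(3).
For the inductive step, assume it holds for an arbitrary p ≥ 3, i.e. 24 | h(p). Then
h(p+1) − h(p) = (p-1)·p·(p+1)·(p+2) − (p-2)·(p-1)·p·(p+1) = (p-1)·p·(p+1)·[(p+2) − (p-2)] = 4·(p-1)·p·(p+1). The product of 3 consecutive integers is divisible by (3)! = 6, so h(p+1) − h(p) is divisible by 4·6 = 24. By the inductive hypothesis 24 | h(p), hence 24 | h(p+1).
This completes the induction.
Therefore the largest such d is 24.

d = 24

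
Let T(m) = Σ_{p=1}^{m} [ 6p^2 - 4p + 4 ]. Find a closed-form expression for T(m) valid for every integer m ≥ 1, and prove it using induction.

T(m) = m(2m^2 + m + 3)

We claim T(m) = m(2m^2 + m + 3) for all m ≥ 1.
Base case (m = 1): T(1) = 6, and the closed form gives 6. They agree.
Suppose the result is true for m = p, so T(p) = p(2p^2 + p + 3).
Then T(p+1) = T(p) + (6p^2 + 8p + 6) = (p(2p^2 + p + 3)) + (6p^2 + 8p + 6).
Simplifying, T(p+1) = (p + 1)(2p^2 + 5p + 6) = (p+1)(2(p+1)^2 + (p+1) + 3),
which is the closed form with m = p+1.
By induction, the statement is established for all m ≥ 1.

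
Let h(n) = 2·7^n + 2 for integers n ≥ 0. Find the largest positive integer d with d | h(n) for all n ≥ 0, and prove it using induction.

Computing the first values: h(0) = 4 and h(1) = 16; gcd(4, 16) = 4, so d ≤ 4.
We prove 4 | 2·7^n + 2 for all n ≥ 0 by induction on n.
For the base case n = 0: h(0) = 4 = 4·(1), so 4 | h(0).
For the inductive step, assume it holds for an arbitrary p ≥ 0, i.e. 4 | h(p). Then
h(p+1) = 2·7^(p+1) + 2 = 7·(2·7^p + 2) - 12 = 7·h(p) - 12. The first term is divisible by 4 by the inductive hypothesis, and -12 is divisible by 4. Hence 4 | h(p+1).
Hence, by induction on n, the claim holds for every n ≥ 0.
Therefore the largest such d is 4.

d = 4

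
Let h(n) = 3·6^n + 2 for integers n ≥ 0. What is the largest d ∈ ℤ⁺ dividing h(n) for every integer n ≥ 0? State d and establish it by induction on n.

Computing the first values: h(0) = 5 and h(1) = 20; gcd(5, 20) = 5, so d ≤ 5.
We prove 5 | 3·6^n + 2 for all n ≥ 0 by induction on n.
When n = 0: h(0) = 5 = 5·(1), so 5 | h(0).
Inductive step: suppose the statement holds for some j ≥ 0, i.e. 5 | h(j). Then
h(j+1) = 3·6^(j+1) + 2 = 6·(3·6^j + 2) - 10 = 6·h(j) - 10. The first term is divisible by 5 by the inductive hypothesis, and -10 is divisible by 5. Hence 5 | h(j+1).
By the principle of mathematical induction, the result holds for all n ≥ 0.
Therefore the largest such d is 5.

d = 5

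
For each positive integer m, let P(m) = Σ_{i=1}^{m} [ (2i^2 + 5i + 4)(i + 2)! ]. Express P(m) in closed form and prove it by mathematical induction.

P(m) = (2m + 1)(m + 3)! - 6

We claim P(m) = (2m + 1)(m + 3)! - 6 for all m ≥ 1.
Base case (m = 1): P(1) = 66, and the closed form gives 66. They agree.
For the inductive step, assume it holds for an arbitrary i ≥ 1, so P(i) = (2i + 1)(i + 3)! - 6.
Then P(i+1) = P(i) + ((2i^2 + 9i + 11)(i + 3)!) = ((2i + 1)(i + 3)! - 6) + ((2i^2 + 9i + 11)(i + 3)!).
Simplifying, P(i+1) = (2(i+1) + 1)((i+1) + 3)! - 6,
which is the closed form with m = i+1.
This completes the induction.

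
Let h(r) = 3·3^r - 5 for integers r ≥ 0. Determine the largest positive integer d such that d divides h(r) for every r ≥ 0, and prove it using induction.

d = 2

Computing the first values: h(0) = -2 and h(1) = 4; gcd(-2, 4) = 2, so d ≤ 2.
We prove 2 | 3·3^r - 5 for all r ≥ 0 by induction on r.
Base step (r = 0): h(0) = -2 = 2·(-1), so 2 | h(0).
Inductive step: assume the claim holds for r = p, i.e. 2 | h(p). Then
h(p+1) = 3·3^(p+1) - 5 = 3·(3·3^p - 5) + 10 = 3·h(p) + 10. The first term is divisible by 2 by the inductive hypothesis, and 10 is divisible by 2. Hence 2 | h(p+1).
Hence, by induction on r, the claim holds for every r ≥ 0.
Therefore the largest such d is 2.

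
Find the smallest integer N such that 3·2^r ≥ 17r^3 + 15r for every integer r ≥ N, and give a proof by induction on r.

At r = 13: 24576 < 37544, so the inequality fails and N ≥ 14. We prove 3·2^r ≥ 17r^3 + 15r for all r ≥ 14.
Base step (r = 14): 3·2^r = 49152 and 17r^3 + 15r = 46858, so 49152 ≥ 46858.
Inductive step: suppose the statement holds for some p ≥ 14, so 3·2^p ≥ 17p^3 + 15p.
Then 3·2^(p + 1) = 2·(3·2^p) ≥ 2·(17p^3 + 15p).
Also, for p ≥ 14 we have 2·(17p^3 + 15p) ≥ 17(p+1)^3 + 15(p+1), since 2·(17p^3 + 15p) − (17(p+1)^3 + 15(p+1)) = 17p^3 - 51p^2 - 36p - 32, which is nonnegative for all p ≥ 14.
Combining, 3·2^(p + 1) ≥ 17(p+1)^3 + 15(p+1).
By the principle of mathematical induction, the result holds for all r ≥ 14.
Hence the smallest such N is 14.

N = 14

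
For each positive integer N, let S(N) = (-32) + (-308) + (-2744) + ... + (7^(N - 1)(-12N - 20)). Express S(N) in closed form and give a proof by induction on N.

We claim S(N) = -7^N(2N + 3) + 3 for all N ≥ 1.
When N = 1: S(1) = -32, and the closed form gives -32. They agree.
Inductive step: assume the claim holds for N = m, so S(m) = -7^m(2m + 3) + 3.
Then S(m+1) = S(m) + (7^m(-12m - 32)) = (-7^m(2m + 3) + 3) + (7^m(-12m - 32)).
Simplifying, S(m+1) = -14·7^m·m - 35·7^m + 3 = -7^(m+1)(2(m+1) + 3) + 3,
which is the closed form with N = m+1.
Hence, by induction on N, the claim holds for every N ≥ 1.

S(N) = -7^N(2N + 3) + 3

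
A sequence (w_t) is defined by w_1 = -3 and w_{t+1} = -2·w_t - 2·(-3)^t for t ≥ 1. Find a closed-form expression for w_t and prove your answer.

w_t = 3(-2)^(t - 1) + 2(-3)^t

Computing the first terms: w_1 = -3, w_2 = 12, w_3 = -42. This suggests w_t = 3(-2)^(t - 1) + 2(-3)^t.
Base step (t = 1): the formula gives -3 = -3 = w_1.
Inductive step: assume the claim holds for t = j, so w_j = 3(-2)^(j - 1) + 2(-3)^j.
Then w_{j+1} = -2·w_j - 2·(-3)^j = -2·(3(-2)^(j - 1) + 2(-3)^j) - 2·(-3)^j = 3(-2)^j + 2(-3)^(j + 1) = 3(-2)^((j+1) - 1) + 2(-3)^(j+1),
which is the claimed formula at t = j+1.
Hence, by induction on t, the claim holds for every t ≥ 1.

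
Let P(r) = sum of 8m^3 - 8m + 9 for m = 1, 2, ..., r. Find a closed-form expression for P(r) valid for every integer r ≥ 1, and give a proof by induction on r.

P(r) = r(2r^3 + 4r^2 - 2r + 5)

We claim P(r) = r(2r^3 + 4r^2 - 2r + 5) for all r ≥ 1.
Base step (r = 1): P(1) = 9, and the closed form gives 9. They agree.
For the inductive step, assume it holds for an arbitrary m ≥ 1, so P(m) = m(2m^3 + 4m^2 - 2m + 5).
Then P(m+1) = P(m) + (-8m + 8(m + 1)^3 + 1) = (m(2m^3 + 4m^2 - 2m + 5)) + (-8m + 8(m + 1)^3 + 1).
Simplifying, P(m+1) = (m + 1)(2m^3 + 10m^2 + 12m + 9) = (m+1)(2(m+1)^3 + 4(m+1)^2 - 2(m+1) + 5),
which is the closed form with r = m+1.
Hence, by induction on r, the claim holds for every r ≥ 1.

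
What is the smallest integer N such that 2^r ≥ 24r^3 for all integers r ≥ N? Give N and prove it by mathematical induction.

At r = 16: 65536 < 98304, so the inequality fails and N ≥ 17. We prove 2^r ≥ 24r^3 for all r ≥ 17.
When r = 17: 2^r = 131072 and 24r^3 = 117912, so 131072 ≥ 117912.
For the inductive step, assume it holds for an arbitrary j ≥ 17, so 2^j ≥ 24j^3.
Then 2^(j + 1) = 2·(2^j) ≥ 2·(24j^3).
Also, for j ≥ 17 we have 2·(24j^3) ≥ 24(j+1)^3, since 2 ≥ (1 + 1/j)^3 for all j ≥ 17.
Combining, 2^(j + 1) ≥ 24(j+1)^3.
This completes the induction.
Hence the smallest such N is 17.

N = 17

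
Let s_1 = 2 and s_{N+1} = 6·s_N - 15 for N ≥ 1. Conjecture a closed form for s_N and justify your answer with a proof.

s_N = -6^(N - 1) + 3

Computing the first terms: s_1 = 2, s_2 = -3, s_3 = -33. This suggests s_N = -6^(N - 1) + 3.
Base step (N = 1): the formula gives 2 = 2 = s_1.
Inductive step: assume the claim holds for N = i, so s_i = -6^(i - 1) + 3.
Then s_{i+1} = 6·s_i - 15 = 6·(-6^(i - 1) + 3) - 15 = -6^i + 3 = -6^((i+1) - 1) + 3,
which is the claimed formula at N = i+1.
By the principle of mathematical induction, the result holds for all N ≥ 1.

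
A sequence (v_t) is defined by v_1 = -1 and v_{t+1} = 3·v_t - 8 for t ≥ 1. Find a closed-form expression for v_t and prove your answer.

Computing the first terms: v_1 = -1, v_2 = -11, v_3 = -41. This suggests v_t = -5·3^(t - 1) + 4.
When t = 1: the formula gives -1 = -1 = v_1.
For the inductive step, assume it holds for an arbitrary i ≥ 1, so v_i = -5·3^(i - 1) + 4.
Then v_{i+1} = 3·v_i - 8 = 3·(-5·3^(i - 1) + 4) - 8 = -5·3^i + 4 = -5·3^((i+1) - 1) + 4,
which is the claimed formula at t = i+1.
By induction, the statement is established for all t ≥ 1.

v_t = -5·3^(t - 1) + 4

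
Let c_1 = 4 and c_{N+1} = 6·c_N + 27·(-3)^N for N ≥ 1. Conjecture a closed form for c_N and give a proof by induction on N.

c_N = (-3)^(N + 1) - 5·6^(N - 1)

Computing the first terms: c_1 = 4, c_2 = -57, c_3 = -99. This suggests c_N = (-3)^(N + 1) - 5·6^(N - 1).
Base step (N = 1): the formula gives 4 = 4 = c_1.
Inductive step: suppose the statement holds for some k ≥ 1, so c_k = (-3)^(k + 1) - 5·6^(k - 1).
Then c_{k+1} = 6·c_k + 27·(-3)^k = 6·((-3)^(k + 1) - 5·6^(k - 1)) + 27·(-3)^k = (-3)^(k + 2) - 5·6^k = (-3)^((k+1) + 1) - 5·6^((k+1) - 1),
which is the claimed formula at N = k+1.
By induction, the statement is established for all N ≥ 1.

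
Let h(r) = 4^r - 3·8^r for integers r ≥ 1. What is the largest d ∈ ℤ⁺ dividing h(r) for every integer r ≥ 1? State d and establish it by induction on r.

Computing the first values: h(1) = -20 and h(2) = -176; gcd(-20, -176) = 4, so d ≤ 4.
We prove 4 | 4^r - 3·8^r for all r ≥ 1 by induction on r.
Base step (r = 1): h(1) = -20 = 4·(-5), so 4 | h(1).
Suppose the result is true for r = j, i.e. 4 | h(j). Then
h(j+1) − 8·h(j) = (4^(j+1) - 3·8^(j+1)) − 8·(4^j - 3·8^j) = (1)·4^j·(4 − 8) = (-4)·4^j. Since 4 | h(j) by the inductive hypothesis, 4 | 8·h(j); and 4 | -4 since -4 = 4·-1. Therefore 4 | h(j+1).
By the principle of mathematical induction, the result holds for all r ≥ 1.
Therefore the largest such d is 4.

d = 4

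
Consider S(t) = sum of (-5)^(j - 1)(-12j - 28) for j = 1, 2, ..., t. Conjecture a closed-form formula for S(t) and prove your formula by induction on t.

S(t) = (-5)^t(2t + 5) - 5

We claim S(t) = (-5)^t(2t + 5) - 5 for all t ≥ 1.
When t = 1: S(1) = -40, and the closed form gives -40. They agree.
For the inductive step, assume it holds for an arbitrary j ≥ 1, so S(j) = (-5)^j(2j + 5) - 5.
Then S(j+1) = S(j) + ((-5)^j(-12j - 40)) = ((-5)^j(2j + 5) - 5) + ((-5)^j(-12j - 40)).
Simplifying, S(j+1) = -10(-5)^j·j - 35(-5)^j - 5 = (-5)^(j+1)(2(j+1) + 5) - 5,
which is the closed form with t = j+1.
By induction, the statement is established for all t ≥ 1.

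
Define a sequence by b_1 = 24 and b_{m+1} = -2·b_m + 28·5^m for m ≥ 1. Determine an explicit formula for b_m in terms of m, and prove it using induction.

b_m = (-2)^(m + 1) + 4·5^m

Computing the first terms: b_1 = 24, b_2 = 92, b_3 = 516. This suggests b_m = (-2)^(m + 1) + 4·5^m.
For the base case m = 1: the formula gives 24 = 24 = b_1.
For the inductive step, assume it holds for an arbitrary r ≥ 1, so b_r = (-2)^(r + 1) + 4·5^r.
Then b_{r+1} = -2·b_r + 28·5^r = -2·((-2)^(r + 1) + 4·5^r) + 28·5^r = (-2)^(r + 2) + 4·5^(r + 1) = (-2)^((r+1) + 1) + 4·5^(r+1),
which is the claimed formula at m = r+1.
This completes the induction.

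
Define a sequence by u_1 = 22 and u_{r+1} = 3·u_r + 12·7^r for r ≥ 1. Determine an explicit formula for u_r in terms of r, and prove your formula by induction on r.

u_r = 3^(r - 1) + 3·7^r

Computing the first terms: u_1 = 22, u_2 = 150, u_3 = 1038. This suggests u_r = 3^(r - 1) + 3·7^r.
Base case (r = 1): the formula gives 22 = 22 = u_1.
Suppose the result is true for r = j, so u_j = 3^(j - 1) + 3·7^j.
Then u_{j+1} = 3·u_j + 12·7^j = 3·(3^(j - 1) + 3·7^j) + 12·7^j = 3^j + 3·7^(j + 1) = 3^((j+1) - 1) + 3·7^(j+1),
which is the claimed formula at r = j+1.
By induction, the statement is established for all r ≥ 1.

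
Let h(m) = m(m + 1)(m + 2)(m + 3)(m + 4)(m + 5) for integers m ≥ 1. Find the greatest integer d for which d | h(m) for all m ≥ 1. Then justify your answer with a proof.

Computing the first values: h(1) = 720 and h(2) = 5040; gcd(720, 5040) = 720, so d ≤ 720.
We prove 720 | m(m + 1)(m + 2)(m + 3)(m + 4)(m + 5) for all m ≥ 1 by induction on m.
When m = 1: h(1) = 720 = 720·(1), so 720 | h(1).
Inductive step: assume the claim holds for m = i, i.e. 720 | h(i). Then
h(i+1) − h(i) = (i+1)·(i+2)·(i+3)·(i+4)·(i+5)·(i+6) − i·(i+1)·(i+2)·(i+3)·(i+4)·(i+5) = (i+1)·(i+2)·(i+3)·(i+4)·(i+5)·[(i+6) − i] = 6·(i+1)·(i+2)·(i+3)·(i+4)·(i+5). The product of 5 consecutive integers is divisible by (5)! = 120, so h(i+1) − h(i) is divisible by 6·120 = 720. By the inductive hypothesis 720 | h(i), hence 720 | h(i+1).
By induction, the statement is established for all m ≥ 1.
Therefore the largest such d is 720.

d = 720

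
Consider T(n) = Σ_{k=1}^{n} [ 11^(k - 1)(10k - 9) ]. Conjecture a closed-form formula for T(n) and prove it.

We claim T(n) = 11^n(n - 1) + 1 for all n ≥ 1.
For the base case n = 1: T(1) = 1, and the closed form gives 1. They agree.
Suppose the result is true for n = k, so T(k) = 11^k(k - 1) + 1.
Then T(k+1) = T(k) + (11^k(10k + 1)) = (11^k(k - 1) + 1) + (11^k(10k + 1)).
Simplifying, T(k+1) = 11^(k + 1)k + 1 = 11^(k+1)((k+1) - 1) + 1,
which is the closed form with n = k+1.
By the principle of mathematical induction, the result holds for all n ≥ 1.

T(n) = 11^n(n - 1) + 1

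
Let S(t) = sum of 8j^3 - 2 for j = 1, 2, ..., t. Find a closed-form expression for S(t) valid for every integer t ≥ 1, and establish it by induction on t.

We claim S(t) = 2t(t^3 + 2t^2 + t - 1) for all t ≥ 1.
For the base case t = 1: S(1) = 6, and the closed form gives 6. They agree.
Inductive step: assume the claim holds for t = j, so S(j) = 2j(j^3 + 2j^2 + j - 1).
Then S(j+1) = S(j) + (8(j + 1)^3 - 2) = (2j(j^3 + 2j^2 + j - 1)) + (8(j + 1)^3 - 2).
Simplifying, S(j+1) = 2(j + 1)(j^3 + 5j^2 + 8j + 3) = 2(j+1)((j+1)^3 + 2(j+1)^2 + (j+1) - 1),
which is the closed form with t = j+1.
Hence, by induction on t, the claim holds for every t ≥ 1.

S(t) = 2t(t^3 + 2t^2 + t - 1)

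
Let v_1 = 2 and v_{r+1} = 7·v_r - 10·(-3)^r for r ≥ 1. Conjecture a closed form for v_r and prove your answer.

Computing the first terms: v_1 = 2, v_2 = 44, v_3 = 218. This suggests v_r = (-3)^r + 5·7^(r - 1).
For the base case r = 1: the formula gives 2 = 2 = v_1.
Inductive step: assume the claim holds for r = p, so v_p = (-3)^p + 5·7^(p - 1).
Then v_{p+1} = 7·v_p - 10·(-3)^p = 7·((-3)^p + 5·7^(p - 1)) - 10·(-3)^p = (-3)^(p + 1) + 5·7^p = (-3)^(p+1) + 5·7^((p+1) - 1),
which is the claimed formula at r = p+1.
Hence, by induction on r, the claim holds for every r ≥ 1.

v_r = (-3)^r + 5·7^(r - 1)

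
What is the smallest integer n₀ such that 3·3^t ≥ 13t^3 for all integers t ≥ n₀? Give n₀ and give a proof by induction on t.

n₀ = 7

At t = 6: 2187 < 2808, so the inequality fails and n₀ ≥ 7. We prove 3·3^t ≥ 13t^3 for all t ≥ 7.
When t = 7: 3·3^t = 6561 and 13t^3 = 4459, so 6561 ≥ 4459.
Inductive step: suppose the statement holds for some i ≥ 7, so 3·3^i ≥ 13i^3.
Then 3·3^(i + 1) = 3·(3·3^i) ≥ 3·(13i^3).
Also, for i ≥ 7 we have 3·(13i^3) ≥ 13(i+1)^3, since 3 ≥ (1 + 1/i)^3 for all i ≥ 7.
Combining, 3·3^(i + 1) ≥ 13(i+1)^3.
This completes the induction.
Hence the smallest such n₀ is 7.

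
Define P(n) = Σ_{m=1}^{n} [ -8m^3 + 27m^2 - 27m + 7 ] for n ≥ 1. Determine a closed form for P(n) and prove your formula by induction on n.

We claim P(n) = -n(2n^3 - 5n^2 + 2n + 2) for all n ≥ 1.
Base case (n = 1): P(1) = -1, and the closed form gives -1. They agree.
Suppose the result is true for n = m, so P(m) = m(-2m^3 + 5m^2 - 2m - 2).
Then P(m+1) = P(m) + (-8m^3 + 3m^2 + 3m - 1) = (m(-2m^3 + 5m^2 - 2m - 2)) + (-8m^3 + 3m^2 + 3m - 1).
Simplifying, P(m+1) = -(m + 1)(2m^3 + m^2 - 2m + 1) = -(m+1)(2(m+1)^3 - 5(m+1)^2 + 2(m+1) + 2),
which is the closed form with n = m+1.
By induction, the statement is established for all n ≥ 1.

P(n) = -n(2n^3 - 5n^2 + 2n + 2)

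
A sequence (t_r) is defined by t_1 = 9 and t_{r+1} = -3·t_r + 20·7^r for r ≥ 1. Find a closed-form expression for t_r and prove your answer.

Computing the first terms: t_1 = 9, t_2 = 113, t_3 = 641. This suggests t_r = -5(-3)^(r - 1) + 2·7^r.
For the base case r = 1: the formula gives 9 = 9 = t_1.
Inductive step: suppose the statement holds for some i ≥ 1, so t_i = -5(-3)^(i - 1) + 2·7^i.
Then t_{i+1} = -3·t_i + 20·7^i = -3·(-5(-3)^(i - 1) + 2·7^i) + 20·7^i = -5(-3)^i + 2·7^(i + 1) = -5(-3)^((i+1) - 1) + 2·7^(i+1),
which is the claimed formula at r = i+1.
Hence, by induction on r, the claim holds for every r ≥ 1.

t_r = -5(-3)^(r - 1) + 2·7^r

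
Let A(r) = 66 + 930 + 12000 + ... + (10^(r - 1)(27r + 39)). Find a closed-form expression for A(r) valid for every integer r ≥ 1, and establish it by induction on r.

A(r) = 10^r(3r + 4) - 4

We claim A(r) = 10^r(3r + 4) - 4 for all r ≥ 1.
When r = 1: A(1) = 66, and the closed form gives 66. They agree.
Suppose the result is true for r = j, so A(j) = 10^j(3j + 4) - 4.
Then A(j+1) = A(j) + (10^j(27j + 66)) = (10^j(3j + 4) - 4) + (10^j(27j + 66)).
Simplifying, A(j+1) = 30·10^j·j + 70·10^j - 4 = 10^(j+1)(3(j+1) + 4) - 4,
which is the closed form with r = j+1.
This completes the induction.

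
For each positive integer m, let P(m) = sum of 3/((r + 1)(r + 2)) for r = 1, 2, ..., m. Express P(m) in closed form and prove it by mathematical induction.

We claim P(m) = 3m/(2(m + 2)) for all m ≥ 1.
Base step (m = 1): P(1) = 1/2, and the closed form gives 1/2. They agree.
Inductive step: suppose the statement holds for some r ≥ 1, so P(r) = 3r/(2(r + 2)).
Then P(r+1) = P(r) + (3/((r + 2)(r + 3))) = (3r/(2(r + 2))) + (3/((r + 2)(r + 3))).
Simplifying, P(r+1) = 3(r + 1)/(2(r + 3)) = 3(r+1)/(2((r+1) + 2)),
which is the closed form with m = r+1.
By induction, the statement is established for all m ≥ 1.

P(m) = 3m/(2(m + 2))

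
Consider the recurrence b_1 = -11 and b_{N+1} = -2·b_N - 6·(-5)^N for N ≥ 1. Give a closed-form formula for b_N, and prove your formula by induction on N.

Computing the first terms: b_1 = -11, b_2 = 52, b_3 = -254. This suggests b_N = -(-2)^(N - 1) + 2(-5)^N.
Base step (N = 1): the formula gives -11 = -11 = b_1.
Inductive step: suppose the statement holds for some i ≥ 1, so b_i = -(-2)^(i - 1) + 2(-5)^i.
Then b_{i+1} = -2·b_i - 6·(-5)^i = -2·(-(-2)^(i - 1) + 2(-5)^i) - 6·(-5)^i = -(-2)^i + 2(-5)^(i + 1) = -(-2)^((i+1) - 1) + 2(-5)^(i+1),
which is the claimed formula at N = i+1.
By induction, the statement is established for all N ≥ 1.

b_N = -(-2)^(N - 1) + 2(-5)^N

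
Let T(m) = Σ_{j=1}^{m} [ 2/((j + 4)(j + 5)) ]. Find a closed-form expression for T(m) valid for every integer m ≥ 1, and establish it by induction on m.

We claim T(m) = 2m/(5(m + 5)) for all m ≥ 1.
Base step (m = 1): T(1) = 1/15, and the closed form gives 1/15. They agree.
Inductive step: suppose the statement holds for some j ≥ 1, so T(j) = 2j/(5(j + 5)).
Then T(j+1) = T(j) + (2/((j + 5)(j + 6))) = (2j/(5(j + 5))) + (2/((j + 5)(j + 6))).
Simplifying, T(j+1) = 2(j + 1)/(5(j + 6)) = 2(j+1)/(5((j+1) + 5)),
which is the closed form with m = j+1.
By the principle of mathematical induction, the result holds for all m ≥ 1.

T(m) = 2m/(5(m + 5))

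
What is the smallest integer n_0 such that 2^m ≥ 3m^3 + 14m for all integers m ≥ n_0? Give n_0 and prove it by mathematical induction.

n_0 = 13

At m = 12: 4096 < 5352, so the inequality fails and n_0 ≥ 13. We prove 2^m ≥ 3m^3 + 14m for all m ≥ 13.
Base step (m = 13): 2^m = 8192 and 3m^3 + 14m = 6773, so 8192 ≥ 6773.
Suppose the result is true for m = i, so 2^i ≥ 3i^3 + 14i.
Then 2^(i + 1) = 2·(2^i) ≥ 2·(3i^3 + 14i).
Also, for i ≥ 13 we have 2·(3i^3 + 14i) ≥ 3(i+1)^3 + 14(i+1), since 2·(3i^3 + 14i) − (3(i+1)^3 + 14(i+1)) = 3i^3 - 9i^2 + 5i - 17, which is nonnegative for all i ≥ 13.
Combining, 2^(i + 1) ≥ 3(i+1)^3 + 14(i+1).
Hence, by induction on m, the claim holds for every m ≥ 13.
Hence the smallest such n_0 is 13.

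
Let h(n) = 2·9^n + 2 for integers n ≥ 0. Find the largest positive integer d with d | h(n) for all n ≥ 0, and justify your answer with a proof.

Computing the first values: h(0) = 4 and h(1) = 20; gcd(4, 20) = 4, so d ≤ 4.
We prove 4 | 2·9^n + 2 for all n ≥ 0 by induction on n.
Base case (n = 0): h(0) = 4 = 4·(1), so 4 | h(0).
Suppose the result is true for n = r, i.e. 4 | h(r). Then
h(r+1) = 2·9^(r+1) + 2 = 9·(2·9^r + 2) - 16 = 9·h(r) - 16. The first term is divisible by 4 by the inductive hypothesis, and -16 is divisible by 4. Hence 4 | h(r+1).
By induction, the statement is established for all n ≥ 0.
Therefore the largest such d is 4.

d = 4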